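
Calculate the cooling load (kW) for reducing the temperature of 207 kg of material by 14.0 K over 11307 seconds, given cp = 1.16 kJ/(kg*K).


Q = m * cp * dT / t
Q = 207 * 1.16 * 14.0 / 11307
Q = 0.297 kW

0.297


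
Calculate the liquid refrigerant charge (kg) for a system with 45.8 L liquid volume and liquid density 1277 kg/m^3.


Charge = V * rho / 1000
Charge = 45.8 * 1277 / 1000
Charge = 58.49 kg

58.49


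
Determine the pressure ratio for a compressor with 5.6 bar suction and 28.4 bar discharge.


PR = P_high / P_low
PR = 28.4 / 5.6
PR = 5.071

5.071


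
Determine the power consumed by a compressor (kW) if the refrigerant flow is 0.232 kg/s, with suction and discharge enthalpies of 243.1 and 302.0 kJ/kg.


dh = 302.0 - 243.1 = 58.9 kJ/kg
W = m_dot * dh = 0.232 * 58.9 = 13.66 kW

13.66


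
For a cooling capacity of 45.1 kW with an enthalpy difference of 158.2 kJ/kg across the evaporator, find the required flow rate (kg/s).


m_dot = Q / dh
m_dot = 45.1 / 158.2
m_dot = 0.2851 kg/s

0.2851


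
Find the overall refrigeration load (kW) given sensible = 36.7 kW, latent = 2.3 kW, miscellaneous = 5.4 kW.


Q_total = Q_s + Q_l + Q_misc
Q_total = 36.7 + 2.3 + 5.4
Q_total = 44.4 kW

44.4


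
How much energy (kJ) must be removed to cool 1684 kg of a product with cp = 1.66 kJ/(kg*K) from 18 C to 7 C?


dT = 18 - (7) = 11 K
Q = m * cp * dT = 1684 * 1.66 * 11
Q = 30750 kJ

30750


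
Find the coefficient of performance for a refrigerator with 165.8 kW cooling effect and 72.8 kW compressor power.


COP = Q_evap / W
COP = 165.8 / 72.8
COP = 2.277

2.277


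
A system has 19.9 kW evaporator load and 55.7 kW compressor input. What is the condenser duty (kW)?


Q_cond = Q_evap + W
Q_cond = 19.9 + 55.7
Q_cond = 75.6 kW

75.6


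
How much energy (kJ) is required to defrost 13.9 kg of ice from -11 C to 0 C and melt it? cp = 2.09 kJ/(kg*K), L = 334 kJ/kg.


Sensible heat = cp * dT = 2.09 * 11 = 22.99 kJ/kg
Total per kg = 22.99 + 334 = 356.99 kJ/kg
Q = m * total = 13.9 * 356.99
Q = 4962.2 kJ

4962.2


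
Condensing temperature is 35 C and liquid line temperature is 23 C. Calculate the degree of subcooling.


Subcooling = T_cond - T_liquid
Subcooling = 35 - 23
Subcooling = 12 K

12


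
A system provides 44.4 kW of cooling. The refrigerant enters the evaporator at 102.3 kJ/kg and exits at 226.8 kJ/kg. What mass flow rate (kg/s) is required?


dh = 226.8 - 102.3 = 124.5 kJ/kg
m_dot = Q / dh = 44.4 / 124.5 = 0.3566 kg/s

0.3566


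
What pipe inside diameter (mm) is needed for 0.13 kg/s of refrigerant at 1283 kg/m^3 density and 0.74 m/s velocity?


A = m_dot / (rho * v) = 0.13 / (1283 * 0.74) = 0.000136925702 m^2
d = sqrt(4*A/pi) * 1000
d = 13.2 mm

13.2


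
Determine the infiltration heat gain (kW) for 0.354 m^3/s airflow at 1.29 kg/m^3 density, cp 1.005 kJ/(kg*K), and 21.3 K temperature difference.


Q = V_dot * rho * cp * dT
Q = 0.354 * 1.29 * 1.005 * 21.3
Q = 9.775 kW

9.775


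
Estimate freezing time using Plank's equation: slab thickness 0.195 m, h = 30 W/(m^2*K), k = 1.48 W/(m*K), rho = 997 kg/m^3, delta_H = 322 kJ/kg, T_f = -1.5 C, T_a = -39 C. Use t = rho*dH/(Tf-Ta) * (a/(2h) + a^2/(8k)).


dT = -1.5 - (-39) = 37.5 K
term1 = a/(2h) = 0.195/(2*30) = 0.00325
term2 = a^2/(8k) = 0.195^2/(8*1.48) = 0.003211570946
t = rho*dH*1000/dT * (term1 + term2)
t = 997*322*1000/37.5 * (0.00325 + 0.003211570946)
t = 55317 s

55317


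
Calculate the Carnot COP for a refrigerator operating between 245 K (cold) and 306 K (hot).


dT = 306 - 245 = 61 K
COP_carnot = T_cold / dT = 245 / 61
COP_carnot = 4.016

4.016


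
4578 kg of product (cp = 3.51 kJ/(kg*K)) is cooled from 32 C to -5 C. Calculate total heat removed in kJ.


dT = 32 - (-5) = 37 K
Q = m * cp * dT = 4578 * 3.51 * 37
Q = 594545 kJ

594545


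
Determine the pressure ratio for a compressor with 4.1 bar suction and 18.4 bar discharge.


PR = P_high / P_low
PR = 18.4 / 4.1
PR = 4.488

4.488


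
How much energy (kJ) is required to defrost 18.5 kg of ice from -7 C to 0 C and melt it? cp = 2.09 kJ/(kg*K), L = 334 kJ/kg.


Sensible heat = cp * dT = 2.09 * 7 = 14.63 kJ/kg
Total per kg = 14.63 + 334 = 348.63 kJ/kg
Q = m * total = 18.5 * 348.63
Q = 6449.7 kJ

6449.7


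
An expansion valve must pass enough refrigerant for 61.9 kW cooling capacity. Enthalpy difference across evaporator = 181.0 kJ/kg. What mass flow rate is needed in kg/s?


m_dot = Q / dh
m_dot = 61.9 / 181.0
m_dot = 0.342 kg/s

0.342


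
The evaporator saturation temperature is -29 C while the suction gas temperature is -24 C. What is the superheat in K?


Superheat = T_suction - T_evap
Superheat = -24 - (-29)
Superheat = 5 K

5


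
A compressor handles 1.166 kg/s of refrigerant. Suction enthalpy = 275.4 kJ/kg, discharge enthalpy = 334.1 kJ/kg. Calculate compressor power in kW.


dh = 334.1 - 275.4 = 58.7 kJ/kg
W = m_dot * dh = 1.166 * 58.7 = 68.44 kW

68.44


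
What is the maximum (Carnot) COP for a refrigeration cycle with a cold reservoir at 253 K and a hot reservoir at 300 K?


dT = 300 - 253 = 47 K
COP_carnot = T_cold / dT = 253 / 47
COP_carnot = 5.383

5.383


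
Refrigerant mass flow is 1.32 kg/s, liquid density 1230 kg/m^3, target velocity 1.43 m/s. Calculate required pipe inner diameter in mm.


A = m_dot / (rho * v) = 1.32 / (1230 * 1.43) = 0.0007504690432 m^2
d = sqrt(4*A/pi) * 1000
d = 30.9 mm

30.9


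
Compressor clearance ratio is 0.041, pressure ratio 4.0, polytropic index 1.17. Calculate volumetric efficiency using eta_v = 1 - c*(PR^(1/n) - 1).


PR^(1/n) = 4.0^(1/1.17) = 3.27025177
eta_v = 1 - 0.041 * (3.27025177 - 1)
eta_v = 0.9069

0.9069


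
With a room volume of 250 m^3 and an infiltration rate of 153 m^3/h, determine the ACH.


ACH = flow / volume
ACH = 153 / 250
ACH = 0.612

0.612


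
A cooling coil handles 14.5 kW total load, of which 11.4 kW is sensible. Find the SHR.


SHR = Q_sensible / Q_total
SHR = 11.4 / 14.5
SHR = 0.786

0.786


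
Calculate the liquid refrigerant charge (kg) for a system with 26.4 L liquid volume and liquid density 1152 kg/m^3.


Charge = V * rho / 1000
Charge = 26.4 * 1152 / 1000
Charge = 30.41 kg

30.41


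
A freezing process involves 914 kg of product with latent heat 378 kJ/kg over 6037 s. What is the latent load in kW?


Q_lat = m * h_fg / t
Q_lat = 914 * 378 / 6037
Q_lat = 57.23 kW

57.23


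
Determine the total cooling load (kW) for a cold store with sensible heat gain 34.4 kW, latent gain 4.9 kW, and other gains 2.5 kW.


Q_total = Q_s + Q_l + Q_misc
Q_total = 34.4 + 4.9 + 2.5
Q_total = 41.8 kW

41.8


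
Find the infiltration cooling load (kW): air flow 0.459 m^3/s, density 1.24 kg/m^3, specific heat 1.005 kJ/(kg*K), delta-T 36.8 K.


Q = V_dot * rho * cp * dT
Q = 0.459 * 1.24 * 1.005 * 36.8
Q = 21.05 kW

21.05


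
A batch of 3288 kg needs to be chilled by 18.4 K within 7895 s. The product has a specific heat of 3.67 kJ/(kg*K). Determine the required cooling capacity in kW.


Q = m * cp * dT / t
Q = 3288 * 3.67 * 18.4 / 7895
Q = 28.123 kW

28.123


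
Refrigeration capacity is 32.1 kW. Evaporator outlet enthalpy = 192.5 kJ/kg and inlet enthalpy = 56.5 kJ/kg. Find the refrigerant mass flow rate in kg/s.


dh = 192.5 - 56.5 = 136.0 kJ/kg
m_dot = Q / dh = 32.1 / 136.0 = 0.236 kg/s

0.236


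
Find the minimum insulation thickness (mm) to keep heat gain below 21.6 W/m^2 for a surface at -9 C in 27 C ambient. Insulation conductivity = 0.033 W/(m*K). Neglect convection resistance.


dT = 27 - (-9) = 36 K
thickness = k * dT / q_max * 1000
thickness = 0.033 * 36 / 21.6 * 1000
thickness = 55.0 mm

55.0


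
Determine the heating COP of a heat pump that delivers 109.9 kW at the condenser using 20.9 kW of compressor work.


COP_hp = Q_cond / W
COP_hp = 109.9 / 20.9
COP_hp = 5.258

5.258


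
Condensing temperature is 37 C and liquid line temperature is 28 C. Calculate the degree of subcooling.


Subcooling = T_cond - T_liquid
Subcooling = 37 - 28
Subcooling = 9 K

9


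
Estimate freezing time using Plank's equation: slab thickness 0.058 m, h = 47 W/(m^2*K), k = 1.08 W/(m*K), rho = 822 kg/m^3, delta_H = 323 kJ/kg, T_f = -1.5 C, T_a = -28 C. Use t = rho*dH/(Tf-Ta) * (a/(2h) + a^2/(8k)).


dT = -1.5 - (-28) = 26.5 K
term1 = a/(2h) = 0.058/(2*47) = 0.0006170212766
term2 = a^2/(8k) = 0.058^2/(8*1.08) = 0.0003893518519
t = rho*dH*1000/dT * (term1 + term2)
t = 822*323*1000/26.5 * (0.0006170212766 + 0.0003893518519)
t = 10083 s

10083


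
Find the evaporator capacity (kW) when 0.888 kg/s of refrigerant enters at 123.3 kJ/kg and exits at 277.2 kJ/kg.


dh = 277.2 - 123.3 = 153.9 kJ/kg
Q_evap = m_dot * dh = 0.888 * 153.9
Q_evap = 136.66 kW

136.66


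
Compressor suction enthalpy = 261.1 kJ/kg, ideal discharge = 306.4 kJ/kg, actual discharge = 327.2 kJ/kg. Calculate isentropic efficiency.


dh_ideal = 306.4 - 261.1 = 45.3 kJ/kg
dh_actual = 327.2 - 261.1 = 66.1 kJ/kg
eta_s = dh_ideal / dh_actual = 45.3 / 66.1
eta_s = 0.6853

0.6853


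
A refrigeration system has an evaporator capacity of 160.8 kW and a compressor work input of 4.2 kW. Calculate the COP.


COP = Q_evap / W
COP = 160.8 / 4.2
COP = 38.286

38.286


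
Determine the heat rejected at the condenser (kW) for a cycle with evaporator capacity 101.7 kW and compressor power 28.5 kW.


Q_cond = Q_evap + W
Q_cond = 101.7 + 28.5
Q_cond = 130.2 kW

130.2


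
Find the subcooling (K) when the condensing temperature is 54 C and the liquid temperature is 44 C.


Subcooling = T_cond - T_liquid
Subcooling = 54 - 44
Subcooling = 10 K

10


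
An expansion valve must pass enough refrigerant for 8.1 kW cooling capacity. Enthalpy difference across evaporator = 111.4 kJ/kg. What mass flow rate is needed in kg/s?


m_dot = Q / dh
m_dot = 8.1 / 111.4
m_dot = 0.0727 kg/s

0.0727


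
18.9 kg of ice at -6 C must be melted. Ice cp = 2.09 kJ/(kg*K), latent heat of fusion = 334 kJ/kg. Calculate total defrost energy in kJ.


Sensible heat = cp * dT = 2.09 * 6 = 12.54 kJ/kg
Total per kg = 12.54 + 334 = 346.54 kJ/kg
Q = m * total = 18.9 * 346.54
Q = 6549.6 kJ

6549.6


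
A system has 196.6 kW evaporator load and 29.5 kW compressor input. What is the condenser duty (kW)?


Q_cond = Q_evap + W
Q_cond = 196.6 + 29.5
Q_cond = 226.1 kW

226.1


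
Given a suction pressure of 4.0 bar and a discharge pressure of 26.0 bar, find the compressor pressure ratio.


PR = P_high / P_low
PR = 26.0 / 4.0
PR = 6.5

6.5


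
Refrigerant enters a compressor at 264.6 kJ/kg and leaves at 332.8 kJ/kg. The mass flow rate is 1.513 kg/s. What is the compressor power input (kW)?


dh = 332.8 - 264.6 = 68.2 kJ/kg
W = m_dot * dh = 1.513 * 68.2 = 103.19 kW

103.19


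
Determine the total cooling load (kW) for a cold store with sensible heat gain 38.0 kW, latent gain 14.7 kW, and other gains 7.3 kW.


Q_total = Q_s + Q_l + Q_misc
Q_total = 38.0 + 14.7 + 7.3
Q_total = 60.0 kW

60.0


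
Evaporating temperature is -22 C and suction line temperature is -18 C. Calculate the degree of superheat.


Superheat = T_suction - T_evap
Superheat = -18 - (-22)
Superheat = 4 K

4


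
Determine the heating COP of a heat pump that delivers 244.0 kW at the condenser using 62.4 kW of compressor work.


COP_hp = Q_cond / W
COP_hp = 244.0 / 62.4
COP_hp = 3.91

3.91


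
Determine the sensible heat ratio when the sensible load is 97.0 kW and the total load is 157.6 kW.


SHR = Q_sensible / Q_total
SHR = 97.0 / 157.6
SHR = 0.615

0.615


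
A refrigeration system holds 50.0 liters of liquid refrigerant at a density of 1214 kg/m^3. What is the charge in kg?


Charge = V * rho / 1000
Charge = 50.0 * 1214 / 1000
Charge = 60.7 kg

60.7


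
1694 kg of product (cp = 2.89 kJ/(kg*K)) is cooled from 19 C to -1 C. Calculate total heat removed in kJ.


dT = 19 - (-1) = 20 K
Q = m * cp * dT = 1694 * 2.89 * 20
Q = 97913 kJ

97913


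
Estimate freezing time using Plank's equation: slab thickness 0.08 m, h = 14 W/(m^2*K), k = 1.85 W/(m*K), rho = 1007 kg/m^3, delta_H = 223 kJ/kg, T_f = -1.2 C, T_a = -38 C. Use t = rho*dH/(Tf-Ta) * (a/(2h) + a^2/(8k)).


dT = -1.2 - (-38) = 36.8 K
term1 = a/(2h) = 0.08/(2*14) = 0.002857142857
term2 = a^2/(8k) = 0.08^2/(8*1.85) = 0.0004324324324
t = rho*dH*1000/dT * (term1 + term2)
t = 1007*223*1000/36.8 * (0.002857142857 + 0.0004324324324)
t = 20074 s

20074


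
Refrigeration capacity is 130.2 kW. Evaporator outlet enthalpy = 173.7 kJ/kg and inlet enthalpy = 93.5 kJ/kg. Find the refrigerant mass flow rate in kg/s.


dh = 173.7 - 93.5 = 80.2 kJ/kg
m_dot = Q / dh = 130.2 / 80.2 = 1.6234 kg/s

1.6234


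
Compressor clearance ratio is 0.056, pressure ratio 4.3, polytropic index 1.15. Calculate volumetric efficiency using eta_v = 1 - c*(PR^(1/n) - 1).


PR^(1/n) = 4.3^(1/1.15) = 3.55502071
eta_v = 1 - 0.056 * (3.55502071 - 1)
eta_v = 0.8569

0.8569


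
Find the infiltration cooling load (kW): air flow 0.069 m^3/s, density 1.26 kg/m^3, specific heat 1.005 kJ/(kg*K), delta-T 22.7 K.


Q = V_dot * rho * cp * dT
Q = 0.069 * 1.26 * 1.005 * 22.7
Q = 1.983 kW

1.983


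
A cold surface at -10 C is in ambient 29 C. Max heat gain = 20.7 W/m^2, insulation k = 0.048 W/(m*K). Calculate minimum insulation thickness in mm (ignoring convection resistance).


dT = 29 - (-10) = 39 K
thickness = k * dT / q_max * 1000
thickness = 0.048 * 39 / 20.7 * 1000
thickness = 90.4 mm

90.4


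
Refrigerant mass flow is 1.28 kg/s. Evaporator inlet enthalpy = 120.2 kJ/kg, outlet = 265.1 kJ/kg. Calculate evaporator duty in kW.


dh = 265.1 - 120.2 = 144.9 kJ/kg
Q_evap = m_dot * dh = 1.28 * 144.9
Q_evap = 185.47 kW

185.47


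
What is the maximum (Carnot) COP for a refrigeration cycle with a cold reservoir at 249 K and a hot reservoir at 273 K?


dT = 273 - 249 = 24 K
COP_carnot = T_cold / dT = 249 / 24
COP_carnot = 10.375

10.375


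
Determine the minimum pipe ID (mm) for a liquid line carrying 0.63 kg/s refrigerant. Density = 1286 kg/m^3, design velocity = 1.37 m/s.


A = m_dot / (rho * v) = 0.63 / (1286 * 1.37) = 0.0003575847703 m^2
d = sqrt(4*A/pi) * 1000
d = 21.3 mm

21.3


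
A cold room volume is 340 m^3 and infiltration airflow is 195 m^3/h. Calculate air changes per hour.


ACH = flow / volume
ACH = 195 / 340
ACH = 0.574

0.574


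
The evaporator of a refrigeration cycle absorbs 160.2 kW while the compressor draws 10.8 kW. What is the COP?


COP = Q_evap / W
COP = 160.2 / 10.8
COP = 14.833

14.833


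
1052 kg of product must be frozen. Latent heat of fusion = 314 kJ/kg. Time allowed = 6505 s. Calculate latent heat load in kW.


Q_lat = m * h_fg / t
Q_lat = 1052 * 314 / 6505
Q_lat = 50.78 kW

50.78


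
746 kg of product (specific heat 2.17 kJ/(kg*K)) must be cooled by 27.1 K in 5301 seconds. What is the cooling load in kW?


Q = m * cp * dT / t
Q = 746 * 2.17 * 27.1 / 5301
Q = 8.276 kW

8.276


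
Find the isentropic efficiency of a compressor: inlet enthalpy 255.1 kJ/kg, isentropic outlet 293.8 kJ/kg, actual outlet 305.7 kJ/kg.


dh_ideal = 293.8 - 255.1 = 38.7 kJ/kg
dh_actual = 305.7 - 255.1 = 50.6 kJ/kg
eta_s = dh_ideal / dh_actual = 38.7 / 50.6
eta_s = 0.7648

0.7648


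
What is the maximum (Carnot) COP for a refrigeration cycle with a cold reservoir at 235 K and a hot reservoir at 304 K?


dT = 304 - 235 = 69 K
COP_carnot = T_cold / dT = 235 / 69
COP_carnot = 3.406

3.406


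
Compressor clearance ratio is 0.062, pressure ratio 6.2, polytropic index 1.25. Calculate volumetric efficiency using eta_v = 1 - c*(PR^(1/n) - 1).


PR^(1/n) = 6.2^(1/1.25) = 4.30440722
eta_v = 1 - 0.062 * (4.30440722 - 1)
eta_v = 0.7951

0.7951


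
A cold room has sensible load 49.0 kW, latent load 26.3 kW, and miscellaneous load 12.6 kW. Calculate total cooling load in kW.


Q_total = Q_s + Q_l + Q_misc
Q_total = 49.0 + 26.3 + 12.6
Q_total = 87.9 kW

87.9


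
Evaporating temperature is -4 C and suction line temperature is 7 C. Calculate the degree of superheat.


Superheat = T_suction - T_evap
Superheat = 7 - (-4)
Superheat = 11 K

11


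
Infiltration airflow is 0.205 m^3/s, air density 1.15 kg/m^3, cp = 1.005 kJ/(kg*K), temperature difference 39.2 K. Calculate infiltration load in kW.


Q = V_dot * rho * cp * dT
Q = 0.205 * 1.15 * 1.005 * 39.2
Q = 9.288 kW

9.288


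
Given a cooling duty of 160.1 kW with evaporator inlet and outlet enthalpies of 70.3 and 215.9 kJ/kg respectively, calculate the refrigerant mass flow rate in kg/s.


dh = 215.9 - 70.3 = 145.6 kJ/kg
m_dot = Q / dh = 160.1 / 145.6 = 1.0996 kg/s

1.0996


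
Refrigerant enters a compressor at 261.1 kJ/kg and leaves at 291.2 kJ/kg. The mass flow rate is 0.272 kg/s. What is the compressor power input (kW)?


dh = 291.2 - 261.1 = 30.1 kJ/kg
W = m_dot * dh = 0.272 * 30.1 = 8.19 kW

8.19


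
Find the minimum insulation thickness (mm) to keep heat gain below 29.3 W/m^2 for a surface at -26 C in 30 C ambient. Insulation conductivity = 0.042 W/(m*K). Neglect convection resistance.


dT = 30 - (-26) = 56 K
thickness = k * dT / q_max * 1000
thickness = 0.042 * 56 / 29.3 * 1000
thickness = 80.3 mm

80.3


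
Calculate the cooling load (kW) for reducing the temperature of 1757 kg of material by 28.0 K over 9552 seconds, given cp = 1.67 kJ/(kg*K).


Q = m * cp * dT / t
Q = 1757 * 1.67 * 28.0 / 9552
Q = 8.601 kW

8.601


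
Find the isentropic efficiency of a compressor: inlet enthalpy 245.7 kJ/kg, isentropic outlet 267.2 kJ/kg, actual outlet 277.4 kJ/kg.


dh_ideal = 267.2 - 245.7 = 21.5 kJ/kg
dh_actual = 277.4 - 245.7 = 31.7 kJ/kg
eta_s = dh_ideal / dh_actual = 21.5 / 31.7
eta_s = 0.6782

0.6782


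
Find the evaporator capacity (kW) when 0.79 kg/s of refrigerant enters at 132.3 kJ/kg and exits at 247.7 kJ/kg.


dh = 247.7 - 132.3 = 115.4 kJ/kg
Q_evap = m_dot * dh = 0.79 * 115.4
Q_evap = 91.17 kW

91.17


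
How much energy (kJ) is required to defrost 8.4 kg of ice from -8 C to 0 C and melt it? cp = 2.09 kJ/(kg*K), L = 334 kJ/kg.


Sensible heat = cp * dT = 2.09 * 8 = 16.72 kJ/kg
Total per kg = 16.72 + 334 = 350.72 kJ/kg
Q = m * total = 8.4 * 350.72
Q = 2946.0 kJ

2946.0


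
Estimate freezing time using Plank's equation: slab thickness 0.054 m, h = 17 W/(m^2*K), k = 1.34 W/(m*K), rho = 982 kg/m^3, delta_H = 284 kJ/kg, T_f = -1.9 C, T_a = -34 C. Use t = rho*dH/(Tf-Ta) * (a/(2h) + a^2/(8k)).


dT = -1.9 - (-34) = 32.1 K
term1 = a/(2h) = 0.054/(2*17) = 0.001588235294
term2 = a^2/(8k) = 0.054^2/(8*1.34) = 0.0002720149254
t = rho*dH*1000/dT * (term1 + term2)
t = 982*284*1000/32.1 * (0.001588235294 + 0.0002720149254)
t = 16162 s

16162


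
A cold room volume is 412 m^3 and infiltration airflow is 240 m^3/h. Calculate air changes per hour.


ACH = flow / volume
ACH = 240 / 412
ACH = 0.583

0.583


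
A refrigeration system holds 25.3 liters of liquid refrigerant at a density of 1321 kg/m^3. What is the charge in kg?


Charge = V * rho / 1000
Charge = 25.3 * 1321 / 1000
Charge = 33.42 kg

33.42


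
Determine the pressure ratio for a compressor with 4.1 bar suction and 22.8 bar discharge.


PR = P_high / P_low
PR = 22.8 / 4.1
PR = 5.561

5.561


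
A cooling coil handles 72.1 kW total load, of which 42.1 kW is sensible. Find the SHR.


SHR = Q_sensible / Q_total
SHR = 42.1 / 72.1
SHR = 0.584

0.584


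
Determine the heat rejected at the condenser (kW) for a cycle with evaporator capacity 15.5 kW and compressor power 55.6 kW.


Q_cond = Q_evap + W
Q_cond = 15.5 + 55.6
Q_cond = 71.1 kW

71.1


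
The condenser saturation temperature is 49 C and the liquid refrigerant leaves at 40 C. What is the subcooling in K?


Subcooling = T_cond - T_liquid
Subcooling = 49 - 40
Subcooling = 9 K

9


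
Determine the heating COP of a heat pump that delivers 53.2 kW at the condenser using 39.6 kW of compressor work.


COP_hp = Q_cond / W
COP_hp = 53.2 / 39.6
COP_hp = 1.343

1.343


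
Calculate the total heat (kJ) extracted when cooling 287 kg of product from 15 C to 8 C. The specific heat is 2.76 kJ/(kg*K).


dT = 15 - (8) = 7 K
Q = m * cp * dT = 287 * 2.76 * 7
Q = 5545 kJ

5545


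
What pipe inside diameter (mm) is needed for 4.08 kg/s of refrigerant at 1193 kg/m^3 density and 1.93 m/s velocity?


A = m_dot / (rho * v) = 4.08 / (1193 * 1.93) = 0.001771994667 m^2
d = sqrt(4*A/pi) * 1000
d = 47.5 mm

47.5


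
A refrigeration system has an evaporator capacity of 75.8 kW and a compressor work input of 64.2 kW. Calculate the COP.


COP = Q_evap / W
COP = 75.8 / 64.2
COP = 1.181

1.181


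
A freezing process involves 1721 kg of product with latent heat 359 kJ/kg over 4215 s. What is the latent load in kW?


Q_lat = m * h_fg / t
Q_lat = 1721 * 359 / 4215
Q_lat = 146.58 kW

146.58


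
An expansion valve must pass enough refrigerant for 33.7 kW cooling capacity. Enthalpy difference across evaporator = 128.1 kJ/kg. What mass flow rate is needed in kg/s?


m_dot = Q / dh
m_dot = 33.7 / 128.1
m_dot = 0.2631 kg/s

0.2631


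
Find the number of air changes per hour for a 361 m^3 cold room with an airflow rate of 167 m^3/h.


ACH = flow / volume
ACH = 167 / 361
ACH = 0.463

0.463


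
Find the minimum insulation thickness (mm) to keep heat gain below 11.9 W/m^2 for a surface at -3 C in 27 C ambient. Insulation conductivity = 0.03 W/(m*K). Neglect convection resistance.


dT = 27 - (-3) = 30 K
thickness = k * dT / q_max * 1000
thickness = 0.03 * 30 / 11.9 * 1000
thickness = 75.6 mm

75.6


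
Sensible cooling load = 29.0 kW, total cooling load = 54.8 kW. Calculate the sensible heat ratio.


SHR = Q_sensible / Q_total
SHR = 29.0 / 54.8
SHR = 0.529

0.529


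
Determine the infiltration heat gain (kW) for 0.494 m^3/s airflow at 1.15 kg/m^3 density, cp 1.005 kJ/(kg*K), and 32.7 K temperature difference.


Q = V_dot * rho * cp * dT
Q = 0.494 * 1.15 * 1.005 * 32.7
Q = 18.67 kW

18.67


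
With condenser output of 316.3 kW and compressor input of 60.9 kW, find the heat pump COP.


COP_hp = Q_cond / W
COP_hp = 316.3 / 60.9
COP_hp = 5.194

5.194


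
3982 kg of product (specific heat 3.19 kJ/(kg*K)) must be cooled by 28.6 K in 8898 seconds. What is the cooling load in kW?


Q = m * cp * dT / t
Q = 3982 * 3.19 * 28.6 / 8898
Q = 40.829 kW

40.829


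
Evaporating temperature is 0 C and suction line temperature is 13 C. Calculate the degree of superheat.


Superheat = T_suction - T_evap
Superheat = 13 - (0)
Superheat = 13 K

13


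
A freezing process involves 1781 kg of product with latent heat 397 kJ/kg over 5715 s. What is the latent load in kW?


Q_lat = m * h_fg / t
Q_lat = 1781 * 397 / 5715
Q_lat = 123.72 kW

123.72


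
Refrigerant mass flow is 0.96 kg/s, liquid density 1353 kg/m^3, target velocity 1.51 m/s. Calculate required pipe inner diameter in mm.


A = m_dot / (rho * v) = 0.96 / (1353 * 1.51) = 0.00046989031 m^2
d = sqrt(4*A/pi) * 1000
d = 24.5 mm

24.5


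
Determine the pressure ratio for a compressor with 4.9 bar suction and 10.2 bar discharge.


PR = P_high / P_low
PR = 10.2 / 4.9
PR = 2.082

2.082


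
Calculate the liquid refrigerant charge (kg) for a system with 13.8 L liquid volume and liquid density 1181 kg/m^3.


Charge = V * rho / 1000
Charge = 13.8 * 1181 / 1000
Charge = 16.3 kg

16.3


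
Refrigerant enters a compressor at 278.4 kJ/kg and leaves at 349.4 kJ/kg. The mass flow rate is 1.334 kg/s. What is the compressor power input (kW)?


dh = 349.4 - 278.4 = 71.0 kJ/kg
W = m_dot * dh = 1.334 * 71.0 = 94.71 kW

94.71


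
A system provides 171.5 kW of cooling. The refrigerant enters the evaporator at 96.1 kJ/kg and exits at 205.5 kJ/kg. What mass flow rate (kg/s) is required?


dh = 205.5 - 96.1 = 109.4 kJ/kg
m_dot = Q / dh = 171.5 / 109.4 = 1.5676 kg/s

1.5676


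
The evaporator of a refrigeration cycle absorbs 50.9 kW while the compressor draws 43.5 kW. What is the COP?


COP = Q_evap / W
COP = 50.9 / 43.5
COP = 1.17

1.17


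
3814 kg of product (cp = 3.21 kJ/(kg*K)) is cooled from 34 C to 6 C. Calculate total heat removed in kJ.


dT = 34 - (6) = 28 K
Q = m * cp * dT = 3814 * 3.21 * 28
Q = 342802 kJ

342802


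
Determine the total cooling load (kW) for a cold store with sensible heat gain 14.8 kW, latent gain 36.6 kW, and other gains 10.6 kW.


Q_total = Q_s + Q_l + Q_misc
Q_total = 14.8 + 36.6 + 10.6
Q_total = 62.0 kW

62.0


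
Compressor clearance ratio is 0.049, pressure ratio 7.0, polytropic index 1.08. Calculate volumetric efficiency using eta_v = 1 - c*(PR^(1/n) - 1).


PR^(1/n) = 7.0^(1/1.08) = 6.06035668
eta_v = 1 - 0.049 * (6.06035668 - 1)
eta_v = 0.752

0.752


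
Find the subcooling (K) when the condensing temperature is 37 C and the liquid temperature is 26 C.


Subcooling = T_cond - T_liquid
Subcooling = 37 - 26
Subcooling = 11 K

11


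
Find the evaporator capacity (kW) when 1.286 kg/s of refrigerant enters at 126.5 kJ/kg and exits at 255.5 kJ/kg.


dh = 255.5 - 126.5 = 129.0 kJ/kg
Q_evap = m_dot * dh = 1.286 * 129.0
Q_evap = 165.89 kW

165.89


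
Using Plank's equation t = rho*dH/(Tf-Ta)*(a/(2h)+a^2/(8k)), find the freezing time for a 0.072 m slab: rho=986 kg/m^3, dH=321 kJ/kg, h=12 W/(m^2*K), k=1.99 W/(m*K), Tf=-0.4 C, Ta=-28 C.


dT = -0.4 - (-28) = 27.6 K
term1 = a/(2h) = 0.072/(2*12) = 0.003
term2 = a^2/(8k) = 0.072^2/(8*1.99) = 0.0003256281407
t = rho*dH*1000/dT * (term1 + term2)
t = 986*321*1000/27.6 * (0.003 + 0.0003256281407)
t = 38137 s

38137


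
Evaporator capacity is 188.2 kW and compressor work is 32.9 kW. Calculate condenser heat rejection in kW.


Q_cond = Q_evap + W
Q_cond = 188.2 + 32.9
Q_cond = 221.1 kW

221.1


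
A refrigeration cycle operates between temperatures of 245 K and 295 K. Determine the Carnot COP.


dT = 295 - 245 = 50 K
COP_carnot = T_cold / dT = 245 / 50
COP_carnot = 4.9

4.9


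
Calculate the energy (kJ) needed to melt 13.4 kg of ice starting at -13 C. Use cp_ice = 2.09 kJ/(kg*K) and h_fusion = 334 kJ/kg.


Sensible heat = cp * dT = 2.09 * 13 = 27.17 kJ/kg
Total per kg = 27.17 + 334 = 361.17 kJ/kg
Q = m * total = 13.4 * 361.17
Q = 4839.7 kJ

4839.7


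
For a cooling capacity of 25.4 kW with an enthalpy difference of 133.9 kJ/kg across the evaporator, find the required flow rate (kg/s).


m_dot = Q / dh
m_dot = 25.4 / 133.9
m_dot = 0.1897 kg/s

0.1897


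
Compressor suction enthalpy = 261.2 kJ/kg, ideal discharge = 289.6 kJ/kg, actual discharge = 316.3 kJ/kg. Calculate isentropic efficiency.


dh_ideal = 289.6 - 261.2 = 28.4 kJ/kg
dh_actual = 316.3 - 261.2 = 55.1 kJ/kg
eta_s = dh_ideal / dh_actual = 28.4 / 55.1
eta_s = 0.5154

0.5154


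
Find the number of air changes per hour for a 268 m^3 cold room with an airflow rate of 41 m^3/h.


ACH = flow / volume
ACH = 41 / 268
ACH = 0.153

0.153


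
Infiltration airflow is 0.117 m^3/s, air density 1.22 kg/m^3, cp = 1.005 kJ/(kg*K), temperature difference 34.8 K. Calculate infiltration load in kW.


Q = V_dot * rho * cp * dT
Q = 0.117 * 1.22 * 1.005 * 34.8
Q = 4.992 kW

4.992


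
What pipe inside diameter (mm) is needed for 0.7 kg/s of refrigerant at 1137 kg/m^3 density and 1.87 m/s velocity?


A = m_dot / (rho * v) = 0.7 / (1137 * 1.87) = 0.0003292273974 m^2
d = sqrt(4*A/pi) * 1000
d = 20.5 mm

20.5


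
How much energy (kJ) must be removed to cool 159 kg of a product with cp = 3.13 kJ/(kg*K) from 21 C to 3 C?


dT = 21 - (3) = 18 K
Q = m * cp * dT = 159 * 3.13 * 18
Q = 8958 kJ

8958


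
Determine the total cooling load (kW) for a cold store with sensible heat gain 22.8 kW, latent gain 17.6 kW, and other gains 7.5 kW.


Q_total = Q_s + Q_l + Q_misc
Q_total = 22.8 + 17.6 + 7.5
Q_total = 47.9 kW

47.9


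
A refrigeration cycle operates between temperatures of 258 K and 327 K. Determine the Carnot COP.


dT = 327 - 258 = 69 K
COP_carnot = T_cold / dT = 258 / 69
COP_carnot = 3.739

3.739


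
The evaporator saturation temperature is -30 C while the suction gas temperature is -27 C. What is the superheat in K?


Superheat = T_suction - T_evap
Superheat = -27 - (-30)
Superheat = 3 K

3


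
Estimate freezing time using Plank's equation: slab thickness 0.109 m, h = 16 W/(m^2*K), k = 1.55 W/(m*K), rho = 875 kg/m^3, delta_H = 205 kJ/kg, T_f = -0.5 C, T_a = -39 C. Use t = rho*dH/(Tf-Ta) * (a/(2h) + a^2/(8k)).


dT = -0.5 - (-39) = 38.5 K
term1 = a/(2h) = 0.109/(2*16) = 0.00340625
term2 = a^2/(8k) = 0.109^2/(8*1.55) = 0.0009581451613
t = rho*dH*1000/dT * (term1 + term2)
t = 875*205*1000/38.5 * (0.00340625 + 0.0009581451613)
t = 20334 s

20334


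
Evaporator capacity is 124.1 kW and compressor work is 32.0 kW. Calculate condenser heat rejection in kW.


Q_cond = Q_evap + W
Q_cond = 124.1 + 32.0
Q_cond = 156.1 kW

156.1


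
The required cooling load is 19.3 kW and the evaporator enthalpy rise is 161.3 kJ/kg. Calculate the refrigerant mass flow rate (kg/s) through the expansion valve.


m_dot = Q / dh
m_dot = 19.3 / 161.3
m_dot = 0.1197 kg/s

0.1197


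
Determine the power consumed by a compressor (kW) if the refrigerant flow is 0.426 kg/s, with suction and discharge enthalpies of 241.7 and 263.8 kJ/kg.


dh = 263.8 - 241.7 = 22.1 kJ/kg
W = m_dot * dh = 0.426 * 22.1 = 9.41 kW

9.41


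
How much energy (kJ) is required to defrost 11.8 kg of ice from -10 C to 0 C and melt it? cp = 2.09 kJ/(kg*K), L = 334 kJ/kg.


Sensible heat = cp * dT = 2.09 * 10 = 20.9 kJ/kg
Total per kg = 20.9 + 334 = 354.9 kJ/kg
Q = m * total = 11.8 * 354.9
Q = 4187.8 kJ

4187.8


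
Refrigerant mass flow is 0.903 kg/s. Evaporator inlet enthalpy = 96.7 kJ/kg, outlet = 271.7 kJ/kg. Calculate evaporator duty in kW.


dh = 271.7 - 96.7 = 175.0 kJ/kg
Q_evap = m_dot * dh = 0.903 * 175.0
Q_evap = 158.03 kW

158.03


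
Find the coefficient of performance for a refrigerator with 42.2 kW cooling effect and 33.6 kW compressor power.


COP = Q_evap / W
COP = 42.2 / 33.6
COP = 1.256

1.256


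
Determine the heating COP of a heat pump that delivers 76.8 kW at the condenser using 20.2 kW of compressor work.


COP_hp = Q_cond / W
COP_hp = 76.8 / 20.2
COP_hp = 3.802

3.802


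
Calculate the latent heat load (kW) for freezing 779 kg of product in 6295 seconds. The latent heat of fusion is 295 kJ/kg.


Q_lat = m * h_fg / t
Q_lat = 779 * 295 / 6295
Q_lat = 36.51 kW

36.51


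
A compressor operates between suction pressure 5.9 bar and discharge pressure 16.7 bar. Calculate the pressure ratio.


PR = P_high / P_low
PR = 16.7 / 5.9
PR = 2.831

2.831


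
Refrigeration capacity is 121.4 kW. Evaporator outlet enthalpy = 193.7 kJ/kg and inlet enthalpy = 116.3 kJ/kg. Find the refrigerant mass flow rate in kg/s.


dh = 193.7 - 116.3 = 77.4 kJ/kg
m_dot = Q / dh = 121.4 / 77.4 = 1.5685 kg/s

1.5685


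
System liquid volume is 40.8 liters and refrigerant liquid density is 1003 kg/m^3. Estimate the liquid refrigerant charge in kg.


Charge = V * rho / 1000
Charge = 40.8 * 1003 / 1000
Charge = 40.92 kg

40.92


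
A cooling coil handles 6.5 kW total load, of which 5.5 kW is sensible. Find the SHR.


SHR = Q_sensible / Q_total
SHR = 5.5 / 6.5
SHR = 0.846

0.846


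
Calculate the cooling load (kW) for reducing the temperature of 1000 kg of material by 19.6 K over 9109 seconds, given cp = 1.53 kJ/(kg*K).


Q = m * cp * dT / t
Q = 1000 * 1.53 * 19.6 / 9109
Q = 3.292 kW

3.292


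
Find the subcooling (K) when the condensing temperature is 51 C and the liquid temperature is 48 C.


Subcooling = T_cond - T_liquid
Subcooling = 51 - 48
Subcooling = 3 K

3


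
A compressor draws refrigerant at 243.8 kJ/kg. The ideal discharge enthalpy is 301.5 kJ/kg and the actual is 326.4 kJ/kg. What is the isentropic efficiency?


dh_ideal = 301.5 - 243.8 = 57.7 kJ/kg
dh_actual = 326.4 - 243.8 = 82.6 kJ/kg
eta_s = dh_ideal / dh_actual = 57.7 / 82.6
eta_s = 0.6985

0.6985


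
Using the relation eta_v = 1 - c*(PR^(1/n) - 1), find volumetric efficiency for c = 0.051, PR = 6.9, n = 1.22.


PR^(1/n) = 6.9^(1/1.22) = 4.87058607
eta_v = 1 - 0.051 * (4.87058607 - 1)
eta_v = 0.8026

0.8026


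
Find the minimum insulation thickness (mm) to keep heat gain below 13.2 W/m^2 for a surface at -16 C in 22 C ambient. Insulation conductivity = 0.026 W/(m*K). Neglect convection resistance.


dT = 22 - (-16) = 38 K
thickness = k * dT / q_max * 1000
thickness = 0.026 * 38 / 13.2 * 1000
thickness = 74.8 mm

74.8


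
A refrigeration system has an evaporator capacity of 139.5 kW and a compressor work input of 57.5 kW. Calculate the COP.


COP = Q_evap / W
COP = 139.5 / 57.5
COP = 2.426

2.426


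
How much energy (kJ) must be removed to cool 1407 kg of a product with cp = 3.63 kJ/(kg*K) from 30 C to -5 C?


dT = 30 - (-5) = 35 K
Q = m * cp * dT = 1407 * 3.63 * 35
Q = 178759 kJ

178759


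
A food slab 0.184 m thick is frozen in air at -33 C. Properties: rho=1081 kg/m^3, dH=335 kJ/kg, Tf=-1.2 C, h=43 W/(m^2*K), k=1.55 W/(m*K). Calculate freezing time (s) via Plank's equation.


dT = -1.2 - (-33) = 31.8 K
term1 = a/(2h) = 0.184/(2*43) = 0.002139534884
term2 = a^2/(8k) = 0.184^2/(8*1.55) = 0.002730322581
t = rho*dH*1000/dT * (term1 + term2)
t = 1081*335*1000/31.8 * (0.002139534884 + 0.002730322581)
t = 55457 s

55457


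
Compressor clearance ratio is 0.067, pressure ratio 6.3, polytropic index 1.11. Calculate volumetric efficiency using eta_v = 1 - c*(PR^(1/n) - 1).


PR^(1/n) = 6.3^(1/1.11) = 5.24960493
eta_v = 1 - 0.067 * (5.24960493 - 1)
eta_v = 0.7153

0.7153


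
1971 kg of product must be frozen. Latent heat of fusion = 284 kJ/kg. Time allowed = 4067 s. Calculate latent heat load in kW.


Q_lat = m * h_fg / t
Q_lat = 1971 * 284 / 4067
Q_lat = 137.64 kW

137.64


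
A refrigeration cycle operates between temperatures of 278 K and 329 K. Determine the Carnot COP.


dT = 329 - 278 = 51 K
COP_carnot = T_cold / dT = 278 / 51
COP_carnot = 5.451

5.451


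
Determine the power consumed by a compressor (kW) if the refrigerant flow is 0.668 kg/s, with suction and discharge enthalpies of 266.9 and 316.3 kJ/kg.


dh = 316.3 - 266.9 = 49.4 kJ/kg
W = m_dot * dh = 0.668 * 49.4 = 33.0 kW

33.0


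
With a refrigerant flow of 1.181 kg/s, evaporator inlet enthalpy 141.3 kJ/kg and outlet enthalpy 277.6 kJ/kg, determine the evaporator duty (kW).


dh = 277.6 - 141.3 = 136.3 kJ/kg
Q_evap = m_dot * dh = 1.181 * 136.3
Q_evap = 160.97 kW

160.97


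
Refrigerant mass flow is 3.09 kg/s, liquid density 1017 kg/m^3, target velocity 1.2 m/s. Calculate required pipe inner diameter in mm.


A = m_dot / (rho * v) = 3.09 / (1017 * 1.2) = 0.002531956735 m^2
d = sqrt(4*A/pi) * 1000
d = 56.8 mm

56.8


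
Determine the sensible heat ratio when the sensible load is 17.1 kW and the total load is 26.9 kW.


SHR = Q_sensible / Q_total
SHR = 17.1 / 26.9
SHR = 0.636

0.636


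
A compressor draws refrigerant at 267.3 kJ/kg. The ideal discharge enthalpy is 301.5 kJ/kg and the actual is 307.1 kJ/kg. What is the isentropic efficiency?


dh_ideal = 301.5 - 267.3 = 34.2 kJ/kg
dh_actual = 307.1 - 267.3 = 39.8 kJ/kg
eta_s = dh_ideal / dh_actual = 34.2 / 39.8
eta_s = 0.8593

0.8593


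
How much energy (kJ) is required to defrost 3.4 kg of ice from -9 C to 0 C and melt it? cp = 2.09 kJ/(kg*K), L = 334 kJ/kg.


Sensible heat = cp * dT = 2.09 * 9 = 18.81 kJ/kg
Total per kg = 18.81 + 334 = 352.81 kJ/kg
Q = m * total = 3.4 * 352.81
Q = 1199.6 kJ

1199.6


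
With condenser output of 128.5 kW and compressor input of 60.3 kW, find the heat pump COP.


COP_hp = Q_cond / W
COP_hp = 128.5 / 60.3
COP_hp = 2.131

2.131


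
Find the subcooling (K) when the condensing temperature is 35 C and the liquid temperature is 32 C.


Subcooling = T_cond - T_liquid
Subcooling = 35 - 32
Subcooling = 3 K

3


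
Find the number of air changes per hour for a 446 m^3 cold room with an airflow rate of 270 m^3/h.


ACH = flow / volume
ACH = 270 / 446
ACH = 0.605

0.605


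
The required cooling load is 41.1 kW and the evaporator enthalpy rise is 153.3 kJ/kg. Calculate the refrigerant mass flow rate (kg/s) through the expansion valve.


m_dot = Q / dh
m_dot = 41.1 / 153.3
m_dot = 0.2681 kg/s

0.2681


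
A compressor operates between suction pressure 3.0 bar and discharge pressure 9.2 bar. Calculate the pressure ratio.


PR = P_high / P_low
PR = 9.2 / 3.0
PR = 3.067

3.067


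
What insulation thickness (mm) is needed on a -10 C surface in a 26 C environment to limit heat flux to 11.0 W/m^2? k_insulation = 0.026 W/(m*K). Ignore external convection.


dT = 26 - (-10) = 36 K
thickness = k * dT / q_max * 1000
thickness = 0.026 * 36 / 11.0 * 1000
thickness = 85.1 mm

85.1


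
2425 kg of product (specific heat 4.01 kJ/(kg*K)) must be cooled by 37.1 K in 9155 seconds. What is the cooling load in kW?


Q = m * cp * dT / t
Q = 2425 * 4.01 * 37.1 / 9155
Q = 39.407 kW

39.407


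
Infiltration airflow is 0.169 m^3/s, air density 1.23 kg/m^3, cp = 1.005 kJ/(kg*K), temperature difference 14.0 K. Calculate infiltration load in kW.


Q = V_dot * rho * cp * dT
Q = 0.169 * 1.23 * 1.005 * 14.0
Q = 2.925 kW

2.925


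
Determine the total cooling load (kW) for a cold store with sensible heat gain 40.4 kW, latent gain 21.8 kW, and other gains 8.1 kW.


Q_total = Q_s + Q_l + Q_misc
Q_total = 40.4 + 21.8 + 8.1
Q_total = 70.3 kW

70.3


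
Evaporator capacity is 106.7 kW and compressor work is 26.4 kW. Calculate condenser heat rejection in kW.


Q_cond = Q_evap + W
Q_cond = 106.7 + 26.4
Q_cond = 133.1 kW

133.1


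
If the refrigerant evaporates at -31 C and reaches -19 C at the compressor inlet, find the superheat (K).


Superheat = T_suction - T_evap
Superheat = -19 - (-31)
Superheat = 12 K

12


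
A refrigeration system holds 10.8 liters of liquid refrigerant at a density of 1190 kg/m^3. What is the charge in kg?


Charge = V * rho / 1000
Charge = 10.8 * 1190 / 1000
Charge = 12.85 kg

12.85


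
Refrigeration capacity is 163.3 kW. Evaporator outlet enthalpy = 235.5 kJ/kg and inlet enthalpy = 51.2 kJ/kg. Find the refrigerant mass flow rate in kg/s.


dh = 235.5 - 51.2 = 184.3 kJ/kg
m_dot = Q / dh = 163.3 / 184.3 = 0.8861 kg/s

0.8861


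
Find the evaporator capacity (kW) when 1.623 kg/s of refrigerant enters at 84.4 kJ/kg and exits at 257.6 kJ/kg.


dh = 257.6 - 84.4 = 173.2 kJ/kg
Q_evap = m_dot * dh = 1.623 * 173.2
Q_evap = 281.1 kW

281.1


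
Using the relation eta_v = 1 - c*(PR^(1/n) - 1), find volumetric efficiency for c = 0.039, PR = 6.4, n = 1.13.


PR^(1/n) = 6.4^(1/1.13) = 5.16932224
eta_v = 1 - 0.039 * (5.16932224 - 1)
eta_v = 0.8374

0.8374


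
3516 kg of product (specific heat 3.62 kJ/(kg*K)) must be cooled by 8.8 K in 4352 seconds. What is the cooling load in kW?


Q = m * cp * dT / t
Q = 3516 * 3.62 * 8.8 / 4352
Q = 25.737 kW

25.737


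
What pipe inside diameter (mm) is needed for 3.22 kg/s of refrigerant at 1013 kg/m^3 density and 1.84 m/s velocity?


A = m_dot / (rho * v) = 3.22 / (1013 * 1.84) = 0.001727541955 m^2
d = sqrt(4*A/pi) * 1000
d = 46.9 mm

46.9


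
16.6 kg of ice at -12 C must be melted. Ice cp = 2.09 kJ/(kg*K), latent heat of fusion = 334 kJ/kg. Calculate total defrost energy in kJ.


Sensible heat = cp * dT = 2.09 * 12 = 25.08 kJ/kg
Total per kg = 25.08 + 334 = 359.08 kJ/kg
Q = m * total = 16.6 * 359.08
Q = 5960.7 kJ

5960.7


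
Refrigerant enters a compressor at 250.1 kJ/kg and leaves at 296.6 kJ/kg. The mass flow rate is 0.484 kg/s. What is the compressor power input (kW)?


dh = 296.6 - 250.1 = 46.5 kJ/kg
W = m_dot * dh = 0.484 * 46.5 = 22.51 kW

22.51


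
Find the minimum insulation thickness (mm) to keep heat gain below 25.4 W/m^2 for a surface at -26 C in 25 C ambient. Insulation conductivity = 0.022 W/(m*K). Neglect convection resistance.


dT = 25 - (-26) = 51 K
thickness = k * dT / q_max * 1000
thickness = 0.022 * 51 / 25.4 * 1000
thickness = 44.2 mm

44.2
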